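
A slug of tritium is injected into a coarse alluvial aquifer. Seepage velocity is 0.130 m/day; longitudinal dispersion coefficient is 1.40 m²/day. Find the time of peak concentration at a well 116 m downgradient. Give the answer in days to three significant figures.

For the 1D instantaneous-source solution, setting ∂C/∂t = 0 at fixed x gives v²t² + 2Dt − x² = 0, so t = (√(D² + v²x²) − D)/v².
√(D² + v²x²) = √(1.40² + 0.130² × 116²) = 15.14; v² = 0.0169.
t = (15.14 − 1.40)/0.0169 = 813 days (vs. the pure-advection estimate x/v = 892 d).

813 days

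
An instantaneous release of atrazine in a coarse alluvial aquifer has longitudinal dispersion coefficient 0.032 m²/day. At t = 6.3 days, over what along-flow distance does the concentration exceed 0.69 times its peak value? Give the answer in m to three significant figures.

The plume is Gaussian with σ = √(2Dt) = √(2 × 0.032 × 6.3) = 0.6350 m.
C/C_peak = exp(−Δx²/(2σ²)) = 0.69 ⇒ Δx = σ·√(−2 ln 0.69) = 0.6350 × 0.8615 = 0.5471 m.
Width = 2Δx = 1.09 m.

1.09 m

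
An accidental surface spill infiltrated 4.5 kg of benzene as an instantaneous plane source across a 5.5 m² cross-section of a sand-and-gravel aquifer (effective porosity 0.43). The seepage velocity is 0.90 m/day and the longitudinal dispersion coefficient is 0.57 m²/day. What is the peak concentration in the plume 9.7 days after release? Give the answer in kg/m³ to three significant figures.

The peak of an instantaneous 1D plume sits at x = vt; there the Gaussian factor is 1 and C_max = M/(n_e·A·√(4πDt)), where n_e·A is the pore area the mass is dissolved in.
√(4πDt) = √(4π × 0.57 × 9.7) = 8.335 m, so C_max = 4.5/(0.43 × 5.5 × 8.335) = 0.228 kg/m³.

0.228 kg/m³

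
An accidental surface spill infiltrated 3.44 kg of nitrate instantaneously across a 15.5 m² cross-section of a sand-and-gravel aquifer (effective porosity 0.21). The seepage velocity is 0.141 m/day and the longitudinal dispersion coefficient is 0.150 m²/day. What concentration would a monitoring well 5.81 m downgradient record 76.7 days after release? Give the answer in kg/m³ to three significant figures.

For an instantaneous plane source, C(x,t) = M/(n_e·A·√(4πDt)) · exp(−(x−vt)²/(4Dt)), with n_e·A the pore (flow) area.
Plume center vt = 0.141 × 76.7 = 10.8147 m, so the well at 5.81 m is 5.0047 m upgradient of the peak.
√(4πDt) = 12.02 m, giving peak height M/(n_e·A·√(4πDt)) = 3.44/(0.21 × 15.5 × 12.02) = 0.08792 kg/m³.
(x−vt)²/(4Dt) = (-5.0047)²/(4 × 0.150 × 76.7) = 0.5443; exp(−0.5443) = 0.5802.
C = 0.08792 × 0.5802 = 0.0510 kg/m³.

0.0510 kg/m³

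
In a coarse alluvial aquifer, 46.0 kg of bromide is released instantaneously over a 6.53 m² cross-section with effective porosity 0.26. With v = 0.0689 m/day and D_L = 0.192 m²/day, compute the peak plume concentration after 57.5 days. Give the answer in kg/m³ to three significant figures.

The peak of an instantaneous 1D plume sits at x = vt; there the Gaussian factor is 1 and C_max = M/(n_e·A·√(4πDt)), where n_e·A is the pore area the mass is dissolved in.
√(4πDt) = √(4π × 0.192 × 57.5) = 11.78 m, so C_max = 46.0/(0.26 × 6.53 × 11.78) = 2.30 kg/m³.

2.30 kg/m³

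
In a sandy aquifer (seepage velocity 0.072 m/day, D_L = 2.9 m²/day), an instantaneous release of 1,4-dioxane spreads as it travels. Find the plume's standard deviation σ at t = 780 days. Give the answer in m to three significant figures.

67.3 m

Dispersive spreading gives a Gaussian with σ² = 2Dt; advection only shifts the center.
σ = √(2 × 2.9 × 780) = 67.3 m.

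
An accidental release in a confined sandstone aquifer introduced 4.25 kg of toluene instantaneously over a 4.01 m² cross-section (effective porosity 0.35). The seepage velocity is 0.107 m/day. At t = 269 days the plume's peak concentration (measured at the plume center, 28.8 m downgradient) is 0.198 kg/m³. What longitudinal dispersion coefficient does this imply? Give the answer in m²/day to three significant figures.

At the plume center C_max = M/(n_e·A·√(4πDt)), so D = M²/(4πt·(n_e·A·C_max)²).
n_e·A·C_max = 0.35 × 4.01 × 0.198 = 0.2779 kg/m.
D = 4.25²/(4π × 269 × 0.2779²) = 0.0692 m²/day.

0.0692 m²/day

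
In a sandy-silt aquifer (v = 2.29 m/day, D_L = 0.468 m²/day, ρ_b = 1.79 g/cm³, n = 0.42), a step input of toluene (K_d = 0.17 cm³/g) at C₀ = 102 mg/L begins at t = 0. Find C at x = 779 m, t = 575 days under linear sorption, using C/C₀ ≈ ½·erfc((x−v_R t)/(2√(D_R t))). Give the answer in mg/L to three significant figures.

19.5 mg/L

Retardation factor R = 1 + ρ_b·K_d/n = 1 + 1.79 × 0.17/0.42 = 1.725.
Sorption retards both mechanisms: v_R = v/R = 1.328 m/day, D_R = D/R = 0.2713 m²/day.
v_R·t = 1.328 × 575 = 763.6 m; 2√(D_R t) = 24.98 m; argument = (779 − 763.6)/24.98 = 0.6165.
C = C₀ × ½·erfc(0.6165) = 102 × 0.1916 = 19.5 mg/L.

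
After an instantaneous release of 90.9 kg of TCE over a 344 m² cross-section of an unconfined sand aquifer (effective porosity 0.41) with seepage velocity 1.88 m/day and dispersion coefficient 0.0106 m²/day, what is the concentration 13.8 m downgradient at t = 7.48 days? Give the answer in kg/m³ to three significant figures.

For an instantaneous plane source, C(x,t) = M/(n_e·A·√(4πDt)) · exp(−(x−vt)²/(4Dt)), with n_e·A the pore (flow) area.
Plume center vt = 1.88 × 7.48 = 14.0624 m, so the well at 13.8 m is 0.2624 m upgradient of the peak.
√(4πDt) = 0.9982 m, giving peak height M/(n_e·A·√(4πDt)) = 90.9/(0.41 × 344 × 0.9982) = 0.6457 kg/m³.
(x−vt)²/(4Dt) = (-0.2624)²/(4 × 0.0106 × 7.48) = 0.2171; exp(−0.2171) = 0.8048.
C = 0.6457 × 0.8048 = 0.520 kg/m³.

0.520 kg/m³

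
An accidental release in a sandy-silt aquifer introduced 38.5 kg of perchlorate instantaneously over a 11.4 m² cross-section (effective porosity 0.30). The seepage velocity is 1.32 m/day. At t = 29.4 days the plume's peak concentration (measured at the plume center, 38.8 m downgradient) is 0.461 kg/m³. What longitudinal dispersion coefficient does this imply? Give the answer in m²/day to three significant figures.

At the plume center C_max = M/(n_e·A·√(4πDt)), so D = M²/(4πt·(n_e·A·C_max)²).
n_e·A·C_max = 0.30 × 11.4 × 0.461 = 1.577 kg/m.
D = 38.5²/(4π × 29.4 × 1.577²) = 1.61 m²/day.

1.61 m²/day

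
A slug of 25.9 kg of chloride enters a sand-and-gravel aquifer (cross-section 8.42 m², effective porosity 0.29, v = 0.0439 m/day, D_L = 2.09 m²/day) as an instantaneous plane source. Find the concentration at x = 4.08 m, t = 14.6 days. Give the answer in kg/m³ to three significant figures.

0.492 kg/m³

For an instantaneous plane source, C(x,t) = M/(n_e·A·√(4πDt)) · exp(−(x−vt)²/(4Dt)), with n_e·A the pore (flow) area.
Plume center vt = 0.0439 × 14.6 = 0.64094 m, so the well at 4.08 m is 3.43906 m downgradient of the peak.
√(4πDt) = 19.58 m, giving peak height M/(n_e·A·√(4πDt)) = 25.9/(0.29 × 8.42 × 19.58) = 0.5417 kg/m³.
(x−vt)²/(4Dt) = (3.43906)²/(4 × 2.09 × 14.6) = 0.09690; exp(−0.09690) = 0.9076.
C = 0.5417 × 0.9076 = 0.492 kg/m³.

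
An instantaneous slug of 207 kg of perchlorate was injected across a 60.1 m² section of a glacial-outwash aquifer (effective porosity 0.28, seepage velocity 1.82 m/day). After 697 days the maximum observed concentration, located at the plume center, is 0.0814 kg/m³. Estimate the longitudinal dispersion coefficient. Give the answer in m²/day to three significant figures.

At the plume center C_max = M/(n_e·A·√(4πDt)), so D = M²/(4πt·(n_e·A·C_max)²).
n_e·A·C_max = 0.28 × 60.1 × 0.0814 = 1.370 kg/m.
D = 207²/(4π × 697 × 1.370²) = 2.61 m²/day.

2.61 m²/day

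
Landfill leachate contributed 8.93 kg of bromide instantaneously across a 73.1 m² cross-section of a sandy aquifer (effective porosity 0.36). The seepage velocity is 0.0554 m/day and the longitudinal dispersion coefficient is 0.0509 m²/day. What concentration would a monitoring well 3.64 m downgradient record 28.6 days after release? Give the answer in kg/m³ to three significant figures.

For an instantaneous plane source, C(x,t) = M/(n_e·A·√(4πDt)) · exp(−(x−vt)²/(4Dt)), with n_e·A the pore (flow) area.
Plume center vt = 0.0554 × 28.6 = 1.58444 m, so the well at 3.64 m is 2.05556 m downgradient of the peak.
√(4πDt) = 4.277 m, giving peak height M/(n_e·A·√(4πDt)) = 8.93/(0.36 × 73.1 × 4.277) = 0.07934 kg/m³.
(x−vt)²/(4Dt) = (2.05556)²/(4 × 0.0509 × 28.6) = 0.7256; exp(−0.7256) = 0.4840.
C = 0.07934 × 0.4840 = 0.0384 kg/m³.

0.0384 kg/m³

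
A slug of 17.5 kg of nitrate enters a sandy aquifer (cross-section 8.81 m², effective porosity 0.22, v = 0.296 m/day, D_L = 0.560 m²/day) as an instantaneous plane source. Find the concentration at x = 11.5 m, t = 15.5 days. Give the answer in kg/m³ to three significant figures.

For an instantaneous plane source, C(x,t) = M/(n_e·A·√(4πDt)) · exp(−(x−vt)²/(4Dt)), with n_e·A the pore (flow) area.
Plume center vt = 0.296 × 15.5 = 4.588 m, so the well at 11.5 m is 6.912 m downgradient of the peak.
√(4πDt) = 10.44 m, giving peak height M/(n_e·A·√(4πDt)) = 17.5/(0.22 × 8.81 × 10.44) = 0.8648 kg/m³.
(x−vt)²/(4Dt) = (6.912)²/(4 × 0.560 × 15.5) = 1.376; exp(−1.376) = 0.2526.
C = 0.8648 × 0.2526 = 0.218 kg/m³.

0.218 kg/m³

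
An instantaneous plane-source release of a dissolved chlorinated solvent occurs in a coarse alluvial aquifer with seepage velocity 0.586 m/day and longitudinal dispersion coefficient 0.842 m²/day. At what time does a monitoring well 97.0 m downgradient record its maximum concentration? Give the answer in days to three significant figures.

163 days

For the 1D instantaneous-source solution, setting ∂C/∂t = 0 at fixed x gives v²t² + 2Dt − x² = 0, so t = (√(D² + v²x²) − D)/v².
√(D² + v²x²) = √(0.842² + 0.586² × 97.0²) = 56.85; v² = 0.343396.
t = (56.85 − 0.842)/0.343396 = 163 days (vs. the pure-advection estimate x/v = 166 d).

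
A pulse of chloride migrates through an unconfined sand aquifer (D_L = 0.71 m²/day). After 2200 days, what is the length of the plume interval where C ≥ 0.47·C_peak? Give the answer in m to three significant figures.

137 m

The plume is Gaussian with σ = √(2Dt) = √(2 × 0.71 × 2200) = 55.89 m.
C/C_peak = exp(−Δx²/(2σ²)) = 0.47 ⇒ Δx = σ·√(−2 ln 0.47) = 55.89 × 1.229 = 68.69 m.
Width = 2Δx = 137 m.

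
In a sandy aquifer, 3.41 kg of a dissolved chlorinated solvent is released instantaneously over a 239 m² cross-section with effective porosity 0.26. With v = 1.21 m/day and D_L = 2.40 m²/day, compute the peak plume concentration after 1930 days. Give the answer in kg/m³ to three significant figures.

0.000227 kg/m³

The peak of an instantaneous 1D plume sits at x = vt; there the Gaussian factor is 1 and C_max = M/(n_e·A·√(4πDt)), where n_e·A is the pore area the mass is dissolved in.
√(4πDt) = √(4π × 2.40 × 1930) = 241.3 m, so C_max = 3.41/(0.26 × 239 × 241.3) = 0.000227 kg/m³.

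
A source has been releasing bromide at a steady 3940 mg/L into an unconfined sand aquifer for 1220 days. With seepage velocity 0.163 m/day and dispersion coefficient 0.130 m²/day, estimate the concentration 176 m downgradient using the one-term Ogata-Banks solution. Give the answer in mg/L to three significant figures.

For a continuous step input, C/C₀ ≈ ½·erfc((x−vt)/(2√(Dt))).
vt = 0.163 × 1220 = 198.86 m and 2√(Dt) = 2√(0.130 × 1220) = 25.19 m.
Argument (x−vt)/(2√(Dt)) = (176 − 198.86)/25.19 = -0.9075; ½·erfc(-0.9075) = 0.9003.
C = 3940 × 0.9003 = 3550 mg/L.

3550 mg/L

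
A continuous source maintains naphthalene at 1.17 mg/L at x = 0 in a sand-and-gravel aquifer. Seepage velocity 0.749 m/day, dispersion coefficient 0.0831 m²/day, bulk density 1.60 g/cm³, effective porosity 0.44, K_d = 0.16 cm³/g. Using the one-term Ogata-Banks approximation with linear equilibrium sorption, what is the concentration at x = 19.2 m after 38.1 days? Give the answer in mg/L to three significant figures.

Retardation factor R = 1 + ρ_b·K_d/n = 1 + 1.60 × 0.16/0.44 = 1.582.
Sorption retards both mechanisms: v_R = v/R = 0.4735 m/day, D_R = D/R = 0.05253 m²/day.
v_R·t = 0.4735 × 38.1 = 18.04035 m; 2√(D_R t) = 2.829 m; argument = (19.2 − 18.04035)/2.829 = 0.4099.
C = C₀ × ½·erfc(0.4099) = 1.17 × 0.2811 = 0.329 mg/L.

0.329 mg/L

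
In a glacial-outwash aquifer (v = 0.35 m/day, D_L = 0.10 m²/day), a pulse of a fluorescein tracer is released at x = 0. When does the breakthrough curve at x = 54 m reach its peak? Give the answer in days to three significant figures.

153 days

For the 1D instantaneous-source solution, setting ∂C/∂t = 0 at fixed x gives v²t² + 2Dt − x² = 0, so t = (√(D² + v²x²) − D)/v².
√(D² + v²x²) = √(0.10² + 0.35² × 54²) = 18.90; v² = 0.1225.
t = (18.90 − 0.10)/0.1225 = 153 days (vs. the pure-advection estimate x/v = 154 d).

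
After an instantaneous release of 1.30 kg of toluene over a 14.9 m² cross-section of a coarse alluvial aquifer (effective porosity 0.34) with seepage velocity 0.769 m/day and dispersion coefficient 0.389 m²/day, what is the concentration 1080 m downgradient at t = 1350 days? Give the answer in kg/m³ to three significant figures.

For an instantaneous plane source, C(x,t) = M/(n_e·A·√(4πDt)) · exp(−(x−vt)²/(4Dt)), with n_e·A the pore (flow) area.
Plume center vt = 0.769 × 1350 = 1038.15 m, so the well at 1080 m is 41.85 m downgradient of the peak.
√(4πDt) = 81.24 m, giving peak height M/(n_e·A·√(4πDt)) = 1.30/(0.34 × 14.9 × 81.24) = 0.003159 kg/m³.
(x−vt)²/(4Dt) = (41.85)²/(4 × 0.389 × 1350) = 0.8338; exp(−0.8338) = 0.4344.
C = 0.003159 × 0.4344 = 0.00137 kg/m³.

0.00137 kg/m³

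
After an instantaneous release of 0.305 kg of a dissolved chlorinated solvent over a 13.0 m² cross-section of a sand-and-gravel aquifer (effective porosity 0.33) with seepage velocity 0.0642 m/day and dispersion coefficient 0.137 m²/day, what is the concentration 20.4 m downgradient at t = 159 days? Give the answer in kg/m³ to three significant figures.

0.00130 kg/m³

For an instantaneous plane source, C(x,t) = M/(n_e·A·√(4πDt)) · exp(−(x−vt)²/(4Dt)), with n_e·A the pore (flow) area.
Plume center vt = 0.0642 × 159 = 10.2078 m, so the well at 20.4 m is 10.1922 m downgradient of the peak.
√(4πDt) = 16.54 m, giving peak height M/(n_e·A·√(4πDt)) = 0.305/(0.33 × 13.0 × 16.54) = 0.004298 kg/m³.
(x−vt)²/(4Dt) = (10.1922)²/(4 × 0.137 × 159) = 1.192; exp(−1.192) = 0.3036.
C = 0.004298 × 0.3036 = 0.00130 kg/m³.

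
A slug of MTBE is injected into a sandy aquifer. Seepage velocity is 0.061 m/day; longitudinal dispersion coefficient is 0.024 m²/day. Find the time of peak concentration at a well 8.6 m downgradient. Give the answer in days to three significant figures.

For the 1D instantaneous-source solution, setting ∂C/∂t = 0 at fixed x gives v²t² + 2Dt − x² = 0, so t = (√(D² + v²x²) − D)/v².
√(D² + v²x²) = √(0.024² + 0.061² × 8.6²) = 0.5251; v² = 0.003721.
t = (0.5251 − 0.024)/0.003721 = 135 days (vs. the pure-advection estimate x/v = 141 d).

135 days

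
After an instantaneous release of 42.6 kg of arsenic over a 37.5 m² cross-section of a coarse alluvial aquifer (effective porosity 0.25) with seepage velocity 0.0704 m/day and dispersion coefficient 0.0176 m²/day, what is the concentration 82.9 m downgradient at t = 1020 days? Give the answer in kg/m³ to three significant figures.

0.0545 kg/m³

For an instantaneous plane source, C(x,t) = M/(n_e·A·√(4πDt)) · exp(−(x−vt)²/(4Dt)), with n_e·A the pore (flow) area.
Plume center vt = 0.0704 × 1020 = 71.808 m, so the well at 82.9 m is 11.092 m downgradient of the peak.
√(4πDt) = 15.02 m, giving peak height M/(n_e·A·√(4πDt)) = 42.6/(0.25 × 37.5 × 15.02) = 0.3025 kg/m³.
(x−vt)²/(4Dt) = (11.092)²/(4 × 0.0176 × 1020) = 1.713; exp(−1.713) = 0.1803.
C = 0.3025 × 0.1803 = 0.0545 kg/m³.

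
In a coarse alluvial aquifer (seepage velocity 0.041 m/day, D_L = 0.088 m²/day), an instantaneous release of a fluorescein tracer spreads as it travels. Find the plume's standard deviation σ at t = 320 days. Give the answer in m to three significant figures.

7.50 m

Dispersive spreading gives a Gaussian with σ² = 2Dt; advection only shifts the center.
σ = √(2 × 0.088 × 320) = 7.50 m.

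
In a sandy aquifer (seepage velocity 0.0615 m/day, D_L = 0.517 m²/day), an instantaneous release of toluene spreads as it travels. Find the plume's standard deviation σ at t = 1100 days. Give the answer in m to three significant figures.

Dispersive spreading gives a Gaussian with σ² = 2Dt; advection only shifts the center.
σ = √(2 × 0.517 × 1100) = 33.7 m.

33.7 m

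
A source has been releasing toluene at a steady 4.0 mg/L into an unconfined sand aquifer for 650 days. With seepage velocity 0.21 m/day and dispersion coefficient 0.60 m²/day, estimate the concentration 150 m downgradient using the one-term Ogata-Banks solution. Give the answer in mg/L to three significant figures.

1.26 mg/L

For a continuous step input, C/C₀ ≈ ½·erfc((x−vt)/(2√(Dt))).
vt = 0.21 × 650 = 136.5 m and 2√(Dt) = 2√(0.60 × 650) = 39.50 m.
Argument (x−vt)/(2√(Dt)) = (150 − 136.5)/39.50 = 0.3418; ½·erfc(0.3418) = 0.3144.
C = 4.0 × 0.3144 = 1.26 mg/L.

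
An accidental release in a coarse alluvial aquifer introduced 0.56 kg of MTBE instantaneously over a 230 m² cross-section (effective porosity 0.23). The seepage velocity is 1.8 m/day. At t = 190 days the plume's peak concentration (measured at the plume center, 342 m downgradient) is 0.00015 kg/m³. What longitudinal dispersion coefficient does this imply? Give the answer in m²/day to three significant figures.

2.09 m²/day

At the plume center C_max = M/(n_e·A·√(4πDt)), so D = M²/(4πt·(n_e·A·C_max)²).
n_e·A·C_max = 0.23 × 230 × 0.00015 = 0.007935 kg/m.
D = 0.56²/(4π × 190 × 0.007935²) = 2.09 m²/day.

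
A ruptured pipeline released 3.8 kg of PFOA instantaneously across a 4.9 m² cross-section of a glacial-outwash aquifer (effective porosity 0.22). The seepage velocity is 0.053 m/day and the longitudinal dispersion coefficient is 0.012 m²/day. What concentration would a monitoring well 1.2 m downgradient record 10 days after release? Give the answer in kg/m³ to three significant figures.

1.13 kg/m³

For an instantaneous plane source, C(x,t) = M/(n_e·A·√(4πDt)) · exp(−(x−vt)²/(4Dt)), with n_e·A the pore (flow) area.
Plume center vt = 0.053 × 10 = 0.53 m, so the well at 1.2 m is 0.67 m downgradient of the peak.
√(4πDt) = 1.228 m, giving peak height M/(n_e·A·√(4πDt)) = 3.8/(0.22 × 4.9 × 1.228) = 2.871 kg/m³.
(x−vt)²/(4Dt) = (0.67)²/(4 × 0.012 × 10) = 0.9352; exp(−0.9352) = 0.3925.
C = 2.871 × 0.3925 = 1.13 kg/m³.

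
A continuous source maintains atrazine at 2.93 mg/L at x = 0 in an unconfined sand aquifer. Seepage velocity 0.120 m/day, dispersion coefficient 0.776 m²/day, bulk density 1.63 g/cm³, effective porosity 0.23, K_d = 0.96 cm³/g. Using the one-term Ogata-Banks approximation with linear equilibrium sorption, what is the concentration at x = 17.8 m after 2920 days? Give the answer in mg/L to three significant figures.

2.55 mg/L

Retardation factor R = 1 + ρ_b·K_d/n = 1 + 1.63 × 0.96/0.23 = 7.803.
Sorption retards both mechanisms: v_R = v/R = 0.01538 m/day, D_R = D/R = 0.09945 m²/day.
v_R·t = 0.01538 × 2920 = 44.9096 m; 2√(D_R t) = 34.08 m; argument = (17.8 − 44.9096)/34.08 = -0.7955.
C = C₀ × ½·erfc(-0.7955) = 2.93 × 0.8697 = 2.55 mg/L.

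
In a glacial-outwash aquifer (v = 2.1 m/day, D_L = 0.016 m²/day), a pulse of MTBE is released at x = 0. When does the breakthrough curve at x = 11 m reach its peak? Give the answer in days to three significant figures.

5.23 days

For the 1D instantaneous-source solution, setting ∂C/∂t = 0 at fixed x gives v²t² + 2Dt − x² = 0, so t = (√(D² + v²x²) − D)/v².
√(D² + v²x²) = √(0.016² + 2.1² × 11²) = 23.10; v² = 4.41.
t = (23.10 − 0.016)/4.41 = 5.23 days (vs. the pure-advection estimate x/v = 5.24 d).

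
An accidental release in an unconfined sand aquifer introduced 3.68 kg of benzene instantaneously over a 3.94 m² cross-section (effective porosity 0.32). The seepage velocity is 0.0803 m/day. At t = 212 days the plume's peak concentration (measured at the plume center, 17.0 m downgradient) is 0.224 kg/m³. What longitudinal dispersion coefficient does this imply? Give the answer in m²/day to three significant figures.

At the plume center C_max = M/(n_e·A·√(4πDt)), so D = M²/(4πt·(n_e·A·C_max)²).
n_e·A·C_max = 0.32 × 3.94 × 0.224 = 0.2824 kg/m.
D = 3.68²/(4π × 212 × 0.2824²) = 0.0637 m²/day.

0.0637 m²/day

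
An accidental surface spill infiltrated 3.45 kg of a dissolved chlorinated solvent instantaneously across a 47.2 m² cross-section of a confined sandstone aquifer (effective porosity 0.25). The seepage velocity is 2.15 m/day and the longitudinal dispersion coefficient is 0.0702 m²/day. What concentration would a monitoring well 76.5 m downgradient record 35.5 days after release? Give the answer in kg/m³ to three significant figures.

0.0521 kg/m³

For an instantaneous plane source, C(x,t) = M/(n_e·A·√(4πDt)) · exp(−(x−vt)²/(4Dt)), with n_e·A the pore (flow) area.
Plume center vt = 2.15 × 35.5 = 76.325 m, so the well at 76.5 m is 0.175 m downgradient of the peak.
√(4πDt) = 5.596 m, giving peak height M/(n_e·A·√(4πDt)) = 3.45/(0.25 × 47.2 × 5.596) = 0.05225 kg/m³.
(x−vt)²/(4Dt) = (0.175)²/(4 × 0.0702 × 35.5) = 0.003072; exp(−0.003072) = 0.9969.
C = 0.05225 × 0.9969 = 0.0521 kg/m³.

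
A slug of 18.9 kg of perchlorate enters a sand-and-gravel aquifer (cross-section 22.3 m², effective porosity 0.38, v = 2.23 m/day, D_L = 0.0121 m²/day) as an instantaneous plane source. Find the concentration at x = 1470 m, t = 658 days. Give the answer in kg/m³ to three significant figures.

0.179 kg/m³

For an instantaneous plane source, C(x,t) = M/(n_e·A·√(4πDt)) · exp(−(x−vt)²/(4Dt)), with n_e·A the pore (flow) area.
Plume center vt = 2.23 × 658 = 1467.34 m, so the well at 1470 m is 2.66 m downgradient of the peak.
√(4πDt) = 10.00 m, giving peak height M/(n_e·A·√(4πDt)) = 18.9/(0.38 × 22.3 × 10.00) = 0.2230 kg/m³.
(x−vt)²/(4Dt) = (2.66)²/(4 × 0.0121 × 658) = 0.2222; exp(−0.2222) = 0.8008.
C = 0.2230 × 0.8008 = 0.179 kg/m³.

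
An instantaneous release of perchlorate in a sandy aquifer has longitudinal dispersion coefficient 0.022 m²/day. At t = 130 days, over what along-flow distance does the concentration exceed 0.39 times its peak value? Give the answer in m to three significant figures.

6.56 m

The plume is Gaussian with σ = √(2Dt) = √(2 × 0.022 × 130) = 2.392 m.
C/C_peak = exp(−Δx²/(2σ²)) = 0.39 ⇒ Δx = σ·√(−2 ln 0.39) = 2.392 × 1.372 = 3.282 m.
Width = 2Δx = 6.56 m.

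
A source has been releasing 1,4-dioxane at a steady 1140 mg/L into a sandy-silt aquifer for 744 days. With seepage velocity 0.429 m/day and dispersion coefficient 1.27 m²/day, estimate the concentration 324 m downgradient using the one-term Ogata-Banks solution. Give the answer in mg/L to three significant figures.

520 mg/L

For a continuous step input, C/C₀ ≈ ½·erfc((x−vt)/(2√(Dt))).
vt = 0.429 × 744 = 319.176 m and 2√(Dt) = 2√(1.27 × 744) = 61.48 m.
Argument (x−vt)/(2√(Dt)) = (324 − 319.176)/61.48 = 0.07846; ½·erfc(0.07846) = 0.4558.
C = 1140 × 0.4558 = 520 mg/L.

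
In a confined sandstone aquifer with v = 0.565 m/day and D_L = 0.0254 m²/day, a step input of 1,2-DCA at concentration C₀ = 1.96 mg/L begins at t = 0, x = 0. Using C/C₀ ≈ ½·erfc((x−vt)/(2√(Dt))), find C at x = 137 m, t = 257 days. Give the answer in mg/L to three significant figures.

For a continuous step input, C/C₀ ≈ ½·erfc((x−vt)/(2√(Dt))).
vt = 0.565 × 257 = 145.205 m and 2√(Dt) = 2√(0.0254 × 257) = 5.110 m.
Argument (x−vt)/(2√(Dt)) = (137 − 145.205)/5.110 = -1.606; ½·erfc(-1.606) = 0.9884.
C = 1.96 × 0.9884 = 1.94 mg/L.

1.94 mg/L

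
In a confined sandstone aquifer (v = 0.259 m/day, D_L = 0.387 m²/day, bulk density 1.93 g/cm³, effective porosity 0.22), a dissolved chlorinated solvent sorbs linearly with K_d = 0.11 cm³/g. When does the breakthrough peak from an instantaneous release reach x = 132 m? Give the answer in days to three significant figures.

990 days

Retardation factor R = 1 + ρ_b·K_d/n = 1 + 1.93 × 0.11/0.22 = 1.965.
Sorption retards both mechanisms: v_R = v/R = 0.1318 m/day, D_R = D/R = 0.1969 m²/day.
Peak time from v_R²t² + 2D_R t − x² = 0: t = (√(D_R² + v_R²x²) − D_R)/v_R².
√(D_R² + v_R²x²) = √(0.1969² + 0.1318² × 132²) = 17.40; v_R² = 0.01737.
t = (17.40 − 0.1969)/0.01737 = 990 days.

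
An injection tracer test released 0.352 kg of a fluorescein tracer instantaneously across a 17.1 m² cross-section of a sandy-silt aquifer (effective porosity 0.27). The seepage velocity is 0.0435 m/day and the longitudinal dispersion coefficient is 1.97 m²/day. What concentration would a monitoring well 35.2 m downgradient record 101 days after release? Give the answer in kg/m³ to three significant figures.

For an instantaneous plane source, C(x,t) = M/(n_e·A·√(4πDt)) · exp(−(x−vt)²/(4Dt)), with n_e·A the pore (flow) area.
Plume center vt = 0.0435 × 101 = 4.3935 m, so the well at 35.2 m is 30.8065 m downgradient of the peak.
√(4πDt) = 50.00 m, giving peak height M/(n_e·A·√(4πDt)) = 0.352/(0.27 × 17.1 × 50.00) = 0.001525 kg/m³.
(x−vt)²/(4Dt) = (30.8065)²/(4 × 1.97 × 101) = 1.192; exp(−1.192) = 0.3036.
C = 0.001525 × 0.3036 = 0.000463 kg/m³.

0.000463 kg/m³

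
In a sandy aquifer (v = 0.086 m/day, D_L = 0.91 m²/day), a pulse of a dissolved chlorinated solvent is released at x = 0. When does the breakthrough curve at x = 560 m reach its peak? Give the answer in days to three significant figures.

For the 1D instantaneous-source solution, setting ∂C/∂t = 0 at fixed x gives v²t² + 2Dt − x² = 0, so t = (√(D² + v²x²) − D)/v².
√(D² + v²x²) = √(0.91² + 0.086² × 560²) = 48.17; v² = 0.007396.
t = (48.17 − 0.91)/0.007396 = 6390 days (vs. the pure-advection estimate x/v = 6510 d).

6390 days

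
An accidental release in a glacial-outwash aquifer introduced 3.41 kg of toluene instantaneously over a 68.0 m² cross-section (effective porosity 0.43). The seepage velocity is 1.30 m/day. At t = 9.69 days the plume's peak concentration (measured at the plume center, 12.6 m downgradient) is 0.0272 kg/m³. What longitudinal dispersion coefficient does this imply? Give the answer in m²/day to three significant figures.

At the plume center C_max = M/(n_e·A·√(4πDt)), so D = M²/(4πt·(n_e·A·C_max)²).
n_e·A·C_max = 0.43 × 68.0 × 0.0272 = 0.7953 kg/m.
D = 3.41²/(4π × 9.69 × 0.7953²) = 0.151 m²/day.

0.151 m²/day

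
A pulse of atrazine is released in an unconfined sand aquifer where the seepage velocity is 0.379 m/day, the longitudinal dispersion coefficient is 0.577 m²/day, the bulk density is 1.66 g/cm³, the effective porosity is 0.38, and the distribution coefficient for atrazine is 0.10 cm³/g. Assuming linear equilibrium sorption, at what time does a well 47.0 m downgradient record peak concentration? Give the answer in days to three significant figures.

173 days

Retardation factor R = 1 + ρ_b·K_d/n = 1 + 1.66 × 0.10/0.38 = 1.437.
Sorption retards both mechanisms: v_R = v/R = 0.2637 m/day, D_R = D/R = 0.4015 m²/day.
Peak time from v_R²t² + 2D_R t − x² = 0: t = (√(D_R² + v_R²x²) − D_R)/v_R².
√(D_R² + v_R²x²) = √(0.4015² + 0.2637² × 47.0²) = 12.40; v_R² = 0.06954.
t = (12.40 − 0.4015)/0.06954 = 173 days.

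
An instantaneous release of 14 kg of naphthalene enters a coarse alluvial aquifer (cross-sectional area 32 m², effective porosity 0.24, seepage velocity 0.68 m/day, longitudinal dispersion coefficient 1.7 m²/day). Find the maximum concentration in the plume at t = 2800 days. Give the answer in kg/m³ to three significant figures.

The peak of an instantaneous 1D plume sits at x = vt; there the Gaussian factor is 1 and C_max = M/(n_e·A·√(4πDt)), where n_e·A is the pore area the mass is dissolved in.
√(4πDt) = √(4π × 1.7 × 2800) = 244.6 m, so C_max = 14/(0.24 × 32 × 244.6) = 0.00745 kg/m³.

0.00745 kg/m³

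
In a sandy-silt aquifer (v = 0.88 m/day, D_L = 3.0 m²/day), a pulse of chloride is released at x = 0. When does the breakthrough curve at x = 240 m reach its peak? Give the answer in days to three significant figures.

For the 1D instantaneous-source solution, setting ∂C/∂t = 0 at fixed x gives v²t² + 2Dt − x² = 0, so t = (√(D² + v²x²) − D)/v².
√(D² + v²x²) = √(3.0² + 0.88² × 240²) = 211.2; v² = 0.7744.
t = (211.2 − 3.0)/0.7744 = 269 days (vs. the pure-advection estimate x/v = 273 d).

269 days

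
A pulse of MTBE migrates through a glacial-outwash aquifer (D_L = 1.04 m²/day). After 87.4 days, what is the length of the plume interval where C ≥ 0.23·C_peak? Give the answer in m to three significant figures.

The plume is Gaussian with σ = √(2Dt) = √(2 × 1.04 × 87.4) = 13.48 m.
C/C_peak = exp(−Δx²/(2σ²)) = 0.23 ⇒ Δx = σ·√(−2 ln 0.23) = 13.48 × 1.714 = 23.10 m.
Width = 2Δx = 46.2 m.

46.2 m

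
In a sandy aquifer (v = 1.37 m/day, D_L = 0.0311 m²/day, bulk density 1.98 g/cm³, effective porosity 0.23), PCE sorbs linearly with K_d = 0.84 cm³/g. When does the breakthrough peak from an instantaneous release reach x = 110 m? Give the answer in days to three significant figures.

Retardation factor R = 1 + ρ_b·K_d/n = 1 + 1.98 × 0.84/0.23 = 8.231.
Sorption retards both mechanisms: v_R = v/R = 0.1664 m/day, D_R = D/R = 0.003778 m²/day.
Peak time from v_R²t² + 2D_R t − x² = 0: t = (√(D_R² + v_R²x²) − D_R)/v_R².
√(D_R² + v_R²x²) = √(0.003778² + 0.1664² × 110²) = 18.30; v_R² = 0.02769.
t = (18.30 − 0.003778)/0.02769 = 661 days.

661 days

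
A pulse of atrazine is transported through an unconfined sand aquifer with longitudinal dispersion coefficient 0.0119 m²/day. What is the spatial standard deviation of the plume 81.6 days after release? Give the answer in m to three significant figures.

Dispersive spreading gives a Gaussian with σ² = 2Dt; advection only shifts the center.
σ = √(2 × 0.0119 × 81.6) = 1.39 m.

1.39 m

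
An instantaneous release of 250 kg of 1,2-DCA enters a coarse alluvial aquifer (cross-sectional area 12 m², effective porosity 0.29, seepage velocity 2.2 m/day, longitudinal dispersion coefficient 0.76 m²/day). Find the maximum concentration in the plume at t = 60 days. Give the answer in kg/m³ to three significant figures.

The peak of an instantaneous 1D plume sits at x = vt; there the Gaussian factor is 1 and C_max = M/(n_e·A·√(4πDt)), where n_e·A is the pore area the mass is dissolved in.
√(4πDt) = √(4π × 0.76 × 60) = 23.94 m, so C_max = 250/(0.29 × 12 × 23.94) = 3.00 kg/m³.

3.00 kg/m³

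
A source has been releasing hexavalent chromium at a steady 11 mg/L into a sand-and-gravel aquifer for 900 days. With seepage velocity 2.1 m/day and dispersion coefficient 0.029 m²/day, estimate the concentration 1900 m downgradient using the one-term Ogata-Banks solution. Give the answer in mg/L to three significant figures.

For a continuous step input, C/C₀ ≈ ½·erfc((x−vt)/(2√(Dt))).
vt = 2.1 × 900 = 1890 m and 2√(Dt) = 2√(0.029 × 900) = 10.22 m.
Argument (x−vt)/(2√(Dt)) = (1900 − 1890)/10.22 = 0.9785; ½·erfc(0.9785) = 0.08321.
C = 11 × 0.08321 = 0.915 mg/L.

0.915 mg/L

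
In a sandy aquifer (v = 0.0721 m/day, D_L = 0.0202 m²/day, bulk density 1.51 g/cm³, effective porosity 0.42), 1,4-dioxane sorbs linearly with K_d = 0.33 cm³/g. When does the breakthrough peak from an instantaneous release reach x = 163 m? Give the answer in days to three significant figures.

4930 days

Retardation factor R = 1 + ρ_b·K_d/n = 1 + 1.51 × 0.33/0.42 = 2.186.
Sorption retards both mechanisms: v_R = v/R = 0.03298 m/day, D_R = D/R = 0.009241 m²/day.
Peak time from v_R²t² + 2D_R t − x² = 0: t = (√(D_R² + v_R²x²) − D_R)/v_R².
√(D_R² + v_R²x²) = √(0.009241² + 0.03298² × 163²) = 5.376; v_R² = 0.001088.
t = (5.376 − 0.009241)/0.001088 = 4930 days.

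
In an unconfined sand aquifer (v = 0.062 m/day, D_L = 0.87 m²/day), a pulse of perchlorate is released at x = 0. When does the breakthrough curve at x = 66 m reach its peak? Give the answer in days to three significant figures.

For the 1D instantaneous-source solution, setting ∂C/∂t = 0 at fixed x gives v²t² + 2Dt − x² = 0, so t = (√(D² + v²x²) − D)/v².
√(D² + v²x²) = √(0.87² + 0.062² × 66²) = 4.183; v² = 0.003844.
t = (4.183 − 0.87)/0.003844 = 862 days (vs. the pure-advection estimate x/v = 1060 d).

862 days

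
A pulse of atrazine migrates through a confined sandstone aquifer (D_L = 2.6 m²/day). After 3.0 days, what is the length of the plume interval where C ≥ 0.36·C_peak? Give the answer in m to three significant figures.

11.3 m

The plume is Gaussian with σ = √(2Dt) = √(2 × 2.6 × 3.0) = 3.950 m.
C/C_peak = exp(−Δx²/(2σ²)) = 0.36 ⇒ Δx = σ·√(−2 ln 0.36) = 3.950 × 1.429 = 5.645 m.
Width = 2Δx = 11.3 m.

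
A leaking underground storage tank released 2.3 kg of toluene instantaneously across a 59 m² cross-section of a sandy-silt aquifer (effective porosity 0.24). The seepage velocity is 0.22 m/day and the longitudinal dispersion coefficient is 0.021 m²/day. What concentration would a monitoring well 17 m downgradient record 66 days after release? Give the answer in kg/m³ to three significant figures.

0.0128 kg/m³

For an instantaneous plane source, C(x,t) = M/(n_e·A·√(4πDt)) · exp(−(x−vt)²/(4Dt)), with n_e·A the pore (flow) area.
Plume center vt = 0.22 × 66 = 14.52 m, so the well at 17 m is 2.48 m downgradient of the peak.
√(4πDt) = 4.173 m, giving peak height M/(n_e·A·√(4πDt)) = 2.3/(0.24 × 59 × 4.173) = 0.03892 kg/m³.
(x−vt)²/(4Dt) = (2.48)²/(4 × 0.021 × 66) = 1.109; exp(−1.109) = 0.3299.
C = 0.03892 × 0.3299 = 0.0128 kg/m³.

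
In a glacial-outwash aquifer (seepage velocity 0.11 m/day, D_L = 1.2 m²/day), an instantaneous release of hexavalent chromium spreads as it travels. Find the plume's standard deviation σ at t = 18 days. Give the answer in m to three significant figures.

6.57 m

Dispersive spreading gives a Gaussian with σ² = 2Dt; advection only shifts the center.
σ = √(2 × 1.2 × 18) = 6.57 m.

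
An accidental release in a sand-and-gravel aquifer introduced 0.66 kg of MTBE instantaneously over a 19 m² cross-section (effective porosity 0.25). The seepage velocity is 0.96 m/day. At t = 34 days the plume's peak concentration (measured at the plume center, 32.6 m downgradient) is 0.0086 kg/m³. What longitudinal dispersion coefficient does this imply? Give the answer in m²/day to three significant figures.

At the plume center C_max = M/(n_e·A·√(4πDt)), so D = M²/(4πt·(n_e·A·C_max)²).
n_e·A·C_max = 0.25 × 19 × 0.0086 = 0.04085 kg/m.
D = 0.66²/(4π × 34 × 0.04085²) = 0.611 m²/day.

0.611 m²/day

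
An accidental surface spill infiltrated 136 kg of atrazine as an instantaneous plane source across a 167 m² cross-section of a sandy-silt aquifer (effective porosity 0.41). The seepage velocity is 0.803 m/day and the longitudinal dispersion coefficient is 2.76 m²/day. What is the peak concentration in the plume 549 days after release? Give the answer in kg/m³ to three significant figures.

The peak of an instantaneous 1D plume sits at x = vt; there the Gaussian factor is 1 and C_max = M/(n_e·A·√(4πDt)), where n_e·A is the pore area the mass is dissolved in.
√(4πDt) = √(4π × 2.76 × 549) = 138.0 m, so C_max = 136/(0.41 × 167 × 138.0) = 0.0144 kg/m³.

0.0144 kg/m³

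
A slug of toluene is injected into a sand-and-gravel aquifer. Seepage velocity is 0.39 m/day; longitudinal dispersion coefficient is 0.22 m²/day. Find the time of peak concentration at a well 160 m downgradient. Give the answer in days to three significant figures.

409 days

For the 1D instantaneous-source solution, setting ∂C/∂t = 0 at fixed x gives v²t² + 2Dt − x² = 0, so t = (√(D² + v²x²) − D)/v².
√(D² + v²x²) = √(0.22² + 0.39² × 160²) = 62.40; v² = 0.1521.
t = (62.40 − 0.22)/0.1521 = 409 days (vs. the pure-advection estimate x/v = 410 d).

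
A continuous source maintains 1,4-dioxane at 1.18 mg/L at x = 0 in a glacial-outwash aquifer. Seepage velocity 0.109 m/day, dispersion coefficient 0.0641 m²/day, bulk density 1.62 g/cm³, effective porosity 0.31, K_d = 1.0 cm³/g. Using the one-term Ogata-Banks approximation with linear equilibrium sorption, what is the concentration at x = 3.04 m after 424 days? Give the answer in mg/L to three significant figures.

1.10 mg/L

Retardation factor R = 1 + ρ_b·K_d/n = 1 + 1.62 × 1.0/0.31 = 6.226.
Sorption retards both mechanisms: v_R = v/R = 0.01751 m/day, D_R = D/R = 0.01030 m²/day.
v_R·t = 0.01751 × 424 = 7.42424 m; 2√(D_R t) = 4.180 m; argument = (3.04 − 7.42424)/4.180 = -1.049.
C = C₀ × ½·erfc(-1.049) = 1.18 × 0.9310 = 1.10 mg/L.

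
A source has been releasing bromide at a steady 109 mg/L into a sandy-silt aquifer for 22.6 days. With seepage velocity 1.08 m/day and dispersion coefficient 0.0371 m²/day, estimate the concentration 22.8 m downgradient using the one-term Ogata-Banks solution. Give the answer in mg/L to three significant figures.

For a continuous step input, C/C₀ ≈ ½·erfc((x−vt)/(2√(Dt))).
vt = 1.08 × 22.6 = 24.408 m and 2√(Dt) = 2√(0.0371 × 22.6) = 1.831 m.
Argument (x−vt)/(2√(Dt)) = (22.8 − 24.408)/1.831 = -0.8782; ½·erfc(-0.8782) = 0.8929.
C = 109 × 0.8929 = 97.3 mg/L.

97.3 mg/L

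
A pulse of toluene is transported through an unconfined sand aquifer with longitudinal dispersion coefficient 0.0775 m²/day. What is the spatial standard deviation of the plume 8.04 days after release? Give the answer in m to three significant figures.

1.12 m

Dispersive spreading gives a Gaussian with σ² = 2Dt; advection only shifts the center.
σ = √(2 × 0.0775 × 8.04) = 1.12 m.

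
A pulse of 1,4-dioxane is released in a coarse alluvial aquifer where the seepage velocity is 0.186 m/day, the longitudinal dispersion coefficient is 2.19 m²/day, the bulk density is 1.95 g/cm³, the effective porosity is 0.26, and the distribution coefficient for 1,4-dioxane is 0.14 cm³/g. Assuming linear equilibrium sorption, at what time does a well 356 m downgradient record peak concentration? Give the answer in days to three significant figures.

3800 days

Retardation factor R = 1 + ρ_b·K_d/n = 1 + 1.95 × 0.14/0.26 = 2.050.
Sorption retards both mechanisms: v_R = v/R = 0.09073 m/day, D_R = D/R = 1.068 m²/day.
Peak time from v_R²t² + 2D_R t − x² = 0: t = (√(D_R² + v_R²x²) − D_R)/v_R².
√(D_R² + v_R²x²) = √(1.068² + 0.09073² × 356²) = 32.32; v_R² = 0.008232.
t = (32.32 − 1.068)/0.008232 = 3800 days.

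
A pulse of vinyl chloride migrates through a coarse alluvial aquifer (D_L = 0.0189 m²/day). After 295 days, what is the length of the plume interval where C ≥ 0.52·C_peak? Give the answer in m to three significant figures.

The plume is Gaussian with σ = √(2Dt) = √(2 × 0.0189 × 295) = 3.339 m.
C/C_peak = exp(−Δx²/(2σ²)) = 0.52 ⇒ Δx = σ·√(−2 ln 0.52) = 3.339 × 1.144 = 3.820 m.
Width = 2Δx = 7.64 m.

7.64 m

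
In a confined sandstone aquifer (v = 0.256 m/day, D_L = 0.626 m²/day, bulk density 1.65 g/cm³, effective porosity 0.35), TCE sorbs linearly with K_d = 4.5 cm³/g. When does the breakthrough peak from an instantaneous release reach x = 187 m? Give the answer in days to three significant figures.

16000 days

Retardation factor R = 1 + ρ_b·K_d/n = 1 + 1.65 × 4.5/0.35 = 22.21.
Sorption retards both mechanisms: v_R = v/R = 0.01153 m/day, D_R = D/R = 0.02819 m²/day.
Peak time from v_R²t² + 2D_R t − x² = 0: t = (√(D_R² + v_R²x²) − D_R)/v_R².
√(D_R² + v_R²x²) = √(0.02819² + 0.01153² × 187²) = 2.156; v_R² = 0.0001329.
t = (2.156 − 0.02819)/0.0001329 = 16000 days.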